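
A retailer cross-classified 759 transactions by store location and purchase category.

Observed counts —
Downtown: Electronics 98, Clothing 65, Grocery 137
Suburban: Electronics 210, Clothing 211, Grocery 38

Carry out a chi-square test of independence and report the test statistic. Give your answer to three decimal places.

Row totals: 300, 459. Column totals: 308, 276, 175. Grand total N = 759.
Expected counts (row total × column total / N):
  Downtown, Electronics: 300×308/759 = 121.73913
  Downtown, Clothing: 300×276/759 = 109.09091
  Downtown, Grocery: 300×175/759 = 69.16996
  Suburban, Electronics: 459×308/759 = 186.26087
  Suburban, Clothing: 459×276/759 = 166.90909
  Suburban, Grocery: 459×175/759 = 105.83004
Contributions (O − E)²/E:
  (98 − 121.73913)²/121.73913 = 4.6291
  (65 − 109.09091)²/109.09091 = 17.8201
  (137 − 69.16996)²/69.16996 = 66.5161
  (210 − 186.26087)²/186.26087 = 3.0256
  (211 − 166.90909)²/166.90909 = 11.6471
  (38 − 105.83004)²/105.83004 = 43.4746
χ² = 4.6291 + 17.8201 + 66.5161 + 3.0256 + 11.6471 + 43.4746 = 147.113

147.113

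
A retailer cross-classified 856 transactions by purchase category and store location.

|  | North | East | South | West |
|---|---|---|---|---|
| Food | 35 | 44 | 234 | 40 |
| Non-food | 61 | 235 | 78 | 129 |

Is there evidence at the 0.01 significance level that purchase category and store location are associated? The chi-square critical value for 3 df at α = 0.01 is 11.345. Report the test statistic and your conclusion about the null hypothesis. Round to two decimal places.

243.87; reject H₀

Row totals: 353, 503. Column totals: 96, 279, 312, 169. Grand total N = 856.
Expected counts (row total × column total / N):
  Food, North: 353×96/856 = 39.589
  Food, East: 353×279/856 = 115.055
  Food, South: 353×312/856 = 128.664
  Food, West: 353×169/856 = 69.693
  Non-food, North: 503×96/856 = 56.411
  Non-food, East: 503×279/856 = 163.945
  Non-food, South: 503×312/856 = 183.336
  Non-food, West: 503×169/856 = 99.307
Contributions (O − E)²/E:
  (35 − 39.589)²/39.589 = 0.5319
  (44 − 115.055)²/115.055 = 43.8817
  (234 − 128.664)²/128.664 = 86.2376
  (40 − 69.693)²/69.693 = 12.6508
  (61 − 56.411)²/56.411 = 0.3733
  (235 − 163.945)²/163.945 = 30.7958
  (78 − 183.336)²/183.336 = 60.5210
  (129 − 99.307)²/99.307 = 8.8783
χ² = 0.5319 + 43.8817 + 86.2376 + 12.6508 + 0.3733 + 30.7958 + 60.5210 + 8.8783 = 243.87
df = (2−1)(4−1) = 3. Since 243.87 > 11.345, reject the null hypothesis of independence at α = 0.01.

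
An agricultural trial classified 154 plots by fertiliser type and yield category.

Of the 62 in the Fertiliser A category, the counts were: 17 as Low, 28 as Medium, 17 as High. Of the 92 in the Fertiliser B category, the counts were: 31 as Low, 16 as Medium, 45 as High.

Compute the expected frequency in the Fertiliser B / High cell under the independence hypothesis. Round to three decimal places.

Row total (Fertiliser B) = 92; column total (High) = 62; grand total N = 154.
Expected count = (row total × column total) / N = 92 × 62 / 154 = 37.039.

37.039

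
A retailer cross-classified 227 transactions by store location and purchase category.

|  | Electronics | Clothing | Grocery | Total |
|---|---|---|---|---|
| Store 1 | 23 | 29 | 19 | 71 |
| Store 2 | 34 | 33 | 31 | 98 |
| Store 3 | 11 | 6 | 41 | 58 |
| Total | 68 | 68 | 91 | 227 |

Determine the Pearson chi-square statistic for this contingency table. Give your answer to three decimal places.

32.365

Grand total N = 227.
Expected counts (row total × column total / N):
  Store 1, Electronics: 71×68/227 = 21.2687
  Store 1, Clothing: 71×68/227 = 21.2687
  Store 1, Grocery: 71×91/227 = 28.4626
  Store 2, Electronics: 98×68/227 = 29.3568
  Store 2, Clothing: 98×68/227 = 29.3568
  Store 2, Grocery: 98×91/227 = 39.2863
  Store 3, Electronics: 58×68/227 = 17.3744
  Store 3, Clothing: 58×68/227 = 17.3744
  Store 3, Grocery: 58×91/227 = 23.2511
Contributions (O − E)²/E:
  (23 − 21.2687)²/21.2687 = 0.1409
  (29 − 21.2687)²/21.2687 = 2.8104
  (19 − 28.4626)²/28.4626 = 3.1459
  (34 − 29.3568)²/29.3568 = 0.7344
  (33 − 29.3568)²/29.3568 = 0.4521
  (31 − 39.2863)²/39.2863 = 1.7478
  (11 − 17.3744)²/17.3744 = 2.3387
  (6 − 17.3744)²/17.3744 = 7.4464
  (41 − 23.2511)²/23.2511 = 13.5488
χ² = 0.1409 + 2.8104 + 3.1459 + 0.7344 + 0.4521 + 1.7478 + 2.3387 + 7.4464 + 13.5488 = 32.365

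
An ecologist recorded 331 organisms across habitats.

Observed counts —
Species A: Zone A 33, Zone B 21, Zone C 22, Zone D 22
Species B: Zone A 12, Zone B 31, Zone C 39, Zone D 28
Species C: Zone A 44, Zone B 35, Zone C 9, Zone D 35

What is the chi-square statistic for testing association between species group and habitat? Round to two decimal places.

Row totals: 98, 110, 123. Column totals: 89, 87, 70, 85. Grand total N = 331.
Expected counts (row total × column total / N):
  Species A, Zone A: 98×89/331 = 26.350
  Species A, Zone B: 98×87/331 = 25.758
  Species A, Zone C: 98×70/331 = 20.725
  Species A, Zone D: 98×85/331 = 25.166
  Species B, Zone A: 110×89/331 = 29.577
  Species B, Zone B: 110×87/331 = 28.912
  Species B, Zone C: 110×70/331 = 23.263
  Species B, Zone D: 110×85/331 = 28.248
  Species C, Zone A: 123×89/331 = 33.073
  Species C, Zone B: 123×87/331 = 32.329
  Species C, Zone C: 123×70/331 = 26.012
  Species C, Zone D: 123×85/331 = 31.586
Contributions (O − E)²/E:
  (33 − 26.350)²/26.350 = 1.6783
  (21 − 25.758)²/25.758 = 0.8789
  (22 − 20.725)²/20.725 = 0.0784
  (22 − 25.166)²/25.166 = 0.3983
  (12 − 29.577)²/29.577 = 10.4456
  (31 − 28.912)²/28.912 = 0.1508
  (39 − 23.263)²/23.263 = 10.6458
  (28 − 28.248)²/28.248 = 0.0022
  (44 − 33.073)²/33.073 = 3.6102
  (35 − 32.329)²/32.329 = 0.2207
  (9 − 26.012)²/26.012 = 11.1259
  (35 − 31.586)²/31.586 = 0.3690
χ² = 1.6783 + 0.8789 + 0.0784 + 0.3983 + 10.4456 + 0.1508 + 10.6458 + 0.0022 + 3.6102 + 0.2207 + 11.1259 + 0.3690 = 39.60

39.60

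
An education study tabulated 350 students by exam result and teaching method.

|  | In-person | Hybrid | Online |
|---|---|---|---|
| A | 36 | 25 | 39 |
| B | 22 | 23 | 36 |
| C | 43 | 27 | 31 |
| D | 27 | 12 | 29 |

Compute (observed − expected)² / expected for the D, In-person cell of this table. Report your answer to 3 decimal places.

0.183

Row total (D) = 68; column total (In-person) = 128; N = 350.
Expected count E = 68 × 128 / 350 = 24.8686.
Contribution = (O − E)²/E = (27 − 24.8686)² / 24.8686 = 0.183.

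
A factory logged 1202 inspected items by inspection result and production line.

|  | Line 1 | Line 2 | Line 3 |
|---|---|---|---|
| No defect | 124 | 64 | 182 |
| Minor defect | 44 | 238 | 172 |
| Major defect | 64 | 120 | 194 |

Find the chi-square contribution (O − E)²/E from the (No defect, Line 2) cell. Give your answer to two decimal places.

Row total (No defect) = 370; column total (Line 2) = 422; N = 1202.
Expected count E = 370 × 422 / 1202 = 129.900.
Contribution = (O − E)²/E = (64 − 129.900)² / 129.900 = 33.43.

33.43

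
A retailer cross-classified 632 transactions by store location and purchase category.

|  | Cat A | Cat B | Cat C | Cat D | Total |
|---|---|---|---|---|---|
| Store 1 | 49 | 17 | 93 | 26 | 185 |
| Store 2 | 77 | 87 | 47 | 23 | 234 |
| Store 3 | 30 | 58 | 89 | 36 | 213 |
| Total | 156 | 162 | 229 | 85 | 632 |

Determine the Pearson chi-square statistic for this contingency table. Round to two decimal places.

81.17

Grand total N = 632.
Expected counts (row total × column total / N):
  Store 1, Cat A: 185×156/632 = 45.665
  Store 1, Cat B: 185×162/632 = 47.421
  Store 1, Cat C: 185×229/632 = 67.033
  Store 1, Cat D: 185×85/632 = 24.881
  Store 2, Cat A: 234×156/632 = 57.759
  Store 2, Cat B: 234×162/632 = 59.981
  Store 2, Cat C: 234×229/632 = 84.788
  Store 2, Cat D: 234×85/632 = 31.472
  Store 3, Cat A: 213×156/632 = 52.576
  Store 3, Cat B: 213×162/632 = 54.598
  Store 3, Cat C: 213×229/632 = 77.179
  Store 3, Cat D: 213×85/632 = 28.647
Contributions (O − E)²/E:
  (49 − 45.665)²/45.665 = 0.2436
  (17 − 47.421)²/47.421 = 19.5153
  (93 − 67.033)²/67.033 = 10.0590
  (26 − 24.881)²/24.881 = 0.0503
  (77 − 57.759)²/57.759 = 6.4097
  (87 − 59.981)²/59.981 = 12.1710
  (47 − 84.788)²/84.788 = 16.8412
  (23 − 31.472)²/31.472 = 2.2806
  (30 − 52.576)²/52.576 = 9.6941
  (58 − 54.598)²/54.598 = 0.2120
  (89 − 77.179)²/77.179 = 1.8105
  (36 − 28.647)²/28.647 = 1.8873
χ² = 0.2436 + 19.5153 + 10.0590 + 0.0503 + 6.4097 + 12.1710 + 16.8412 + 2.2806 + 9.6941 + 0.2120 + 1.8105 + 1.8873 = 81.17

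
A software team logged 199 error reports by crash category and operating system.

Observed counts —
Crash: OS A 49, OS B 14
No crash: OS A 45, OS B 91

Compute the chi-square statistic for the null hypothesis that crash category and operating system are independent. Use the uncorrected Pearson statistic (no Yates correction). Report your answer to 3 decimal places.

34.501

Row totals: 63, 136. Column totals: 94, 105. Grand total N = 199.
Expected counts (row total × column total / N):
  Crash, OS A: 63×94/199 = 29.75879
  Crash, OS B: 63×105/199 = 33.24121
  No crash, OS A: 136×94/199 = 64.24121
  No crash, OS B: 136×105/199 = 71.75879
Contributions (O − E)²/E:
  (49 − 29.75879)²/29.75879 = 12.4408
  (14 − 33.24121)²/33.24121 = 11.1375
  (45 − 64.24121)²/64.24121 = 5.7630
  (91 − 71.75879)²/71.75879 = 5.1593
χ² = 12.4408 + 11.1375 + 5.7630 + 5.1593 = 34.501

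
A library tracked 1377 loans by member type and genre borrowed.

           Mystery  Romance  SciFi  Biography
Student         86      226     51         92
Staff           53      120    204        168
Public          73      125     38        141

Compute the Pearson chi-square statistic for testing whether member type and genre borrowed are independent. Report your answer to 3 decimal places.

206.999

Row totals: 455, 545, 377. Column totals: 212, 471, 293, 401. Grand total N = 1377.
Expected counts (row total × column total / N):
  Student, Mystery: 455×212/1377 = 70.0508
  Student, Romance: 455×471/1377 = 155.6318
  Student, SciFi: 455×293/1377 = 96.8155
  Student, Biography: 455×401/1377 = 132.5018
  Staff, Mystery: 545×212/1377 = 83.9070
  Staff, Romance: 545×471/1377 = 186.4161
  Staff, SciFi: 545×293/1377 = 115.9659
  Staff, Biography: 545×401/1377 = 158.7110
  Public, Mystery: 377×212/1377 = 58.0421
  Public, Romance: 377×471/1377 = 128.9521
  Public, SciFi: 377×293/1377 = 80.2186
  Public, Biography: 377×401/1377 = 109.7872
Contributions (O − E)²/E:
  (86 − 70.0508)²/70.0508 = 3.6313
  (226 − 155.6318)²/155.6318 = 31.8167
  (51 − 96.8155)²/96.8155 = 21.6810
  (92 − 132.5018)²/132.5018 = 12.3802
  (53 − 83.9070)²/83.9070 = 11.3845
  (120 − 186.4161)²/186.4161 = 23.6626
  (204 − 115.9659)²/115.9659 = 66.8300
  (168 − 158.7110)²/158.7110 = 0.5437
  (73 − 58.0421)²/58.0421 = 3.8548
  (125 − 128.9521)²/128.9521 = 0.1211
  (38 − 80.2186)²/80.2186 = 22.2194
  (141 − 109.7872)²/109.7872 = 8.8739
χ² = 3.6313 + 31.8167 + 21.6810 + 12.3802 + 11.3845 + 23.6626 + 66.8300 + 0.5437 + 3.8548 + 0.1211 + 22.2194 + 8.8739 = 206.999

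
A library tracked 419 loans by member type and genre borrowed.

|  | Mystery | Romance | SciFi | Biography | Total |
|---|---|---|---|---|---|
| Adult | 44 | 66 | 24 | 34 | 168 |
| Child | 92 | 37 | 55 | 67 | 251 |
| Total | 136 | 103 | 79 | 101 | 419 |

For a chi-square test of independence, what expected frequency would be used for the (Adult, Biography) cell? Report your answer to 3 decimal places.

40.496

Row total (Adult) = 168; column total (Biography) = 101; grand total N = 419.
Expected count = (row total × column total) / N = 168 × 101 / 419 = 40.496.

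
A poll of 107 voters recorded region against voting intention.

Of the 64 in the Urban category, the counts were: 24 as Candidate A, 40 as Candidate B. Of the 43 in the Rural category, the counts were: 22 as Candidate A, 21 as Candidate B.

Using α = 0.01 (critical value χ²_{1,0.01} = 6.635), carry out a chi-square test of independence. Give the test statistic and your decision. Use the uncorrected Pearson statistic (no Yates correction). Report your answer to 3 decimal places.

1.959; fail to reject H₀

Row totals: 64, 43. Column totals: 46, 61. Grand total N = 107.
Expected counts (row total × column total / N):
  Urban, Candidate A: 64×46/107 = 27.5140
  Urban, Candidate B: 64×61/107 = 36.4860
  Rural, Candidate A: 43×46/107 = 18.4860
  Rural, Candidate B: 43×61/107 = 24.5140
Contributions (O − E)²/E:
  (24 − 27.5140)²/27.5140 = 0.4488
  (40 − 36.4860)²/36.4860 = 0.3384
  (22 − 18.4860)²/18.4860 = 0.6680
  (21 − 24.5140)²/24.5140 = 0.5037
χ² = 0.4488 + 0.3384 + 0.6680 + 0.5037 = 1.959
df = (2−1)(2−1) = 1. Since 1.959 < 6.635, fail to reject the null hypothesis of independence at α = 0.01.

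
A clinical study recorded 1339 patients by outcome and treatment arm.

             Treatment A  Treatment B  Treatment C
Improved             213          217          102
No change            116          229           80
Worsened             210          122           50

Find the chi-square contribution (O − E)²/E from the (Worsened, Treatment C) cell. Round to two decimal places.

3.96

Row total (Worsened) = 382; column total (Treatment C) = 232; N = 1339.
Expected count E = 382 × 232 / 1339 = 66.187.
Contribution = (O − E)²/E = (50 − 66.187)² / 66.187 = 3.96.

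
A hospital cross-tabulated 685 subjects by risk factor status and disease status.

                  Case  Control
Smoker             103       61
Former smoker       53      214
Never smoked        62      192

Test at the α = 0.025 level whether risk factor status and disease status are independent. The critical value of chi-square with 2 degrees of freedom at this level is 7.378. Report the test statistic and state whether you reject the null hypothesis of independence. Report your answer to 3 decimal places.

96.630; reject H₀

Row totals: 164, 267, 254. Column totals: 218, 467. Grand total N = 685.
Expected counts (row total × column total / N):
  Smoker, Case: 164×218/685 = 52.1927
  Smoker, Control: 164×467/685 = 111.8073
  Former smoker, Case: 267×218/685 = 84.9723
  Former smoker, Control: 267×467/685 = 182.0277
  Never smoked, Case: 254×218/685 = 80.8350
  Never smoked, Control: 254×467/685 = 173.1650
Contributions (O − E)²/E:
  (103 − 52.1927)²/52.1927 = 49.4587
  (61 − 111.8073)²/111.8073 = 23.0878
  (53 − 84.9723)²/84.9723 = 12.0301
  (214 − 182.0277)²/182.0277 = 5.6158
  (62 − 80.8350)²/80.8350 = 4.3887
  (192 − 173.1650)²/173.1650 = 2.0487
χ² = 49.4587 + 23.0878 + 12.0301 + 5.6158 + 4.3887 + 2.0487 = 96.630
df = (3−1)(2−1) = 2. Since 96.630 > 7.378, reject the null hypothesis of independence at α = 0.025.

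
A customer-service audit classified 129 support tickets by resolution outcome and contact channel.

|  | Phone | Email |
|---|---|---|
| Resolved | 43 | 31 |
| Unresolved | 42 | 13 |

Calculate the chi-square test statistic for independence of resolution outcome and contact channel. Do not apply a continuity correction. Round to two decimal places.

Row totals: 74, 55. Column totals: 85, 44. Grand total N = 129.
Expected counts (row total × column total / N):
  Resolved, Phone: 74×85/129 = 48.760
  Resolved, Email: 74×44/129 = 25.240
  Unresolved, Phone: 55×85/129 = 36.240
  Unresolved, Email: 55×44/129 = 18.760
Contributions (O − E)²/E:
  (43 − 48.760)²/48.760 = 0.6804
  (31 − 25.240)²/25.240 = 1.3145
  (42 − 36.240)²/36.240 = 0.9155
  (13 − 18.760)²/18.760 = 1.7685
χ² = 0.6804 + 1.3145 + 0.9155 + 1.7685 = 4.68

4.68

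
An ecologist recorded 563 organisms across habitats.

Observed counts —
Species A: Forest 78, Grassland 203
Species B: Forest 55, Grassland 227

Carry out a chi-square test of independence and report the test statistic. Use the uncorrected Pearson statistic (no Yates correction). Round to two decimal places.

Row totals: 281, 282. Column totals: 133, 430. Grand total N = 563.
Expected counts (row total × column total / N):
  Species A, Forest: 281×133/563 = 66.382
  Species A, Grassland: 281×430/563 = 214.618
  Species B, Forest: 282×133/563 = 66.618
  Species B, Grassland: 282×430/563 = 215.382
Contributions (O − E)²/E:
  (78 − 66.382)²/66.382 = 2.0334
  (203 − 214.618)²/214.618 = 0.6289
  (55 − 66.618)²/66.618 = 2.0261
  (227 − 215.382)²/215.382 = 0.6267
χ² = 2.0334 + 0.6289 + 2.0261 + 0.6267 = 5.32

5.32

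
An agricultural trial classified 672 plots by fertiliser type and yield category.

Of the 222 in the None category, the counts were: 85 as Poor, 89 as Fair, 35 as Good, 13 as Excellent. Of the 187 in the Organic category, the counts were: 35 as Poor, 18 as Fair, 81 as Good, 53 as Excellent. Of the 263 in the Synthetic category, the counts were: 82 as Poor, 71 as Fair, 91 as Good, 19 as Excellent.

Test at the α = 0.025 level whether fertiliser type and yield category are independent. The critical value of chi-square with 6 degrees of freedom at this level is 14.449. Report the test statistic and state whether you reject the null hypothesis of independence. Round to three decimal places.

Row totals: 222, 187, 263. Column totals: 202, 178, 207, 85. Grand total N = 672.
Expected counts (row total × column total / N):
  None, Poor: 222×202/672 = 66.7321
  None, Fair: 222×178/672 = 58.8036
  None, Good: 222×207/672 = 68.3839
  None, Excellent: 222×85/672 = 28.0804
  Organic, Poor: 187×202/672 = 56.2113
  Organic, Fair: 187×178/672 = 49.5327
  Organic, Good: 187×207/672 = 57.6027
  Organic, Excellent: 187×85/672 = 23.6533
  Synthetic, Poor: 263×202/672 = 79.0565
  Synthetic, Fair: 263×178/672 = 69.6637
  Synthetic, Good: 263×207/672 = 81.0134
  Synthetic, Excellent: 263×85/672 = 33.2664
Contributions (O − E)²/E:
  (85 − 66.7321)²/66.7321 = 5.0008
  (89 − 58.8036)²/58.8036 = 15.5062
  (35 − 68.3839)²/68.3839 = 16.2975
  (13 − 28.0804)²/28.0804 = 8.0988
  (35 − 56.2113)²/56.2113 = 8.0041
  (18 − 49.5327)²/49.5327 = 20.0738
  (81 − 57.6027)²/57.6027 = 9.5036
  (53 − 23.6533)²/23.6533 = 36.4105
  (82 − 79.0565)²/79.0565 = 0.1096
  (71 − 69.6637)²/69.6637 = 0.0256
  (91 − 81.0134)²/81.0134 = 1.2311
  (19 − 33.2664)²/33.2664 = 6.1182
χ² = 5.0008 + 15.5062 + 16.2975 + 8.0988 + 8.0041 + 20.0738 + 9.5036 + 36.4105 + 0.1096 + 0.0256 + 1.2311 + 6.1182 = 126.380
df = (3−1)(4−1) = 6. Since 126.380 > 14.449, reject the null hypothesis of independence at α = 0.025.

126.380; reject H₀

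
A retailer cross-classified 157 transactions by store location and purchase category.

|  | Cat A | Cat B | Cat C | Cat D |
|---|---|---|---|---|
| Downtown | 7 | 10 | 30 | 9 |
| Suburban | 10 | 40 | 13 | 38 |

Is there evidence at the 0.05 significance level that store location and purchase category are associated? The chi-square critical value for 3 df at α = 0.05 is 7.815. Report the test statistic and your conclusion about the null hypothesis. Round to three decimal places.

Row totals: 56, 101. Column totals: 17, 50, 43, 47. Grand total N = 157.
Expected counts (row total × column total / N):
  Downtown, Cat A: 56×17/157 = 6.0637
  Downtown, Cat B: 56×50/157 = 17.8344
  Downtown, Cat C: 56×43/157 = 15.3376
  Downtown, Cat D: 56×47/157 = 16.7643
  Suburban, Cat A: 101×17/157 = 10.9363
  Suburban, Cat B: 101×50/157 = 32.1656
  Suburban, Cat C: 101×43/157 = 27.6624
  Suburban, Cat D: 101×47/157 = 30.2357
Contributions (O − E)²/E:
  (7 − 6.0637)²/6.0637 = 0.1446
  (10 − 17.8344)²/17.8344 = 3.4415
  (30 − 15.3376)²/15.3376 = 14.0169
  (9 − 16.7643)²/16.7643 = 3.5960
  (10 − 10.9363)²/10.9363 = 0.0802
  (40 − 32.1656)²/32.1656 = 1.9082
  (13 − 27.6624)²/27.6624 = 7.7718
  (38 − 30.2357)²/30.2357 = 1.9938
χ² = 0.1446 + 3.4415 + 14.0169 + 3.5960 + 0.0802 + 1.9082 + 7.7718 + 1.9938 = 32.953
df = (2−1)(4−1) = 3. Since 32.953 > 7.815, reject the null hypothesis of independence at α = 0.05.

32.953; reject H₀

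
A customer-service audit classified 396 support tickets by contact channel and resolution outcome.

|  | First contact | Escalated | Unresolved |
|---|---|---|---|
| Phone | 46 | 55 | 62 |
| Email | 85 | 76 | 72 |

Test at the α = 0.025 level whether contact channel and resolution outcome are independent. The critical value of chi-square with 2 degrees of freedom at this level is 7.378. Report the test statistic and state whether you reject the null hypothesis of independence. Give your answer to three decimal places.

Row totals: 163, 233. Column totals: 131, 131, 134. Grand total N = 396.
Expected counts (row total × column total / N):
  Phone, First contact: 163×131/396 = 53.9217
  Phone, Escalated: 163×131/396 = 53.9217
  Phone, Unresolved: 163×134/396 = 55.1566
  Email, First contact: 233×131/396 = 77.0783
  Email, Escalated: 233×131/396 = 77.0783
  Email, Unresolved: 233×134/396 = 78.8434
Contributions (O − E)²/E:
  (46 − 53.9217)²/53.9217 = 1.1638
  (55 − 53.9217)²/53.9217 = 0.0216
  (62 − 55.1566)²/55.1566 = 0.8491
  (85 − 77.0783)²/77.0783 = 0.8142
  (76 − 77.0783)²/77.0783 = 0.0151
  (72 − 78.8434)²/78.8434 = 0.5940
χ² = 1.1638 + 0.0216 + 0.8491 + 0.8142 + 0.0151 + 0.5940 = 3.458
df = (2−1)(3−1) = 2. Since 3.458 < 7.378, fail to reject the null hypothesis of independence at α = 0.025.

3.458; fail to reject H₀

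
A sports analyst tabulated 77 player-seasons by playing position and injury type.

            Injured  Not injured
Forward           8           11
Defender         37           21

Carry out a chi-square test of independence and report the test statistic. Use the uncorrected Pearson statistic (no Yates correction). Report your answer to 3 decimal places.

Row totals: 19, 58. Column totals: 45, 32. Grand total N = 77.
Expected counts (row total × column total / N):
  Forward, Injured: 19×45/77 = 11.1039
  Forward, Not injured: 19×32/77 = 7.8961
  Defender, Injured: 58×45/77 = 33.8961
  Defender, Not injured: 58×32/77 = 24.1039
Contributions (O − E)²/E:
  (8 − 11.1039)²/11.1039 = 0.8676
  (11 − 7.8961)²/7.8961 = 1.2201
  (37 − 33.8961)²/33.8961 = 0.2842
  (21 − 24.1039)²/24.1039 = 0.3997
χ² = 0.8676 + 1.2201 + 0.2842 + 0.3997 = 2.772

2.772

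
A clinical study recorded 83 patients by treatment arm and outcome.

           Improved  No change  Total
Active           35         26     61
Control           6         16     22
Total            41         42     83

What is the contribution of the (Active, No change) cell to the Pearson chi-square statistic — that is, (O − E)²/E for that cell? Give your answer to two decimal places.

0.77

Row total (Active) = 61; column total (No change) = 42; N = 83.
Expected count E = 61 × 42 / 83 = 30.867.
Contribution = (O − E)²/E = (26 − 30.867)² / 30.867 = 0.77.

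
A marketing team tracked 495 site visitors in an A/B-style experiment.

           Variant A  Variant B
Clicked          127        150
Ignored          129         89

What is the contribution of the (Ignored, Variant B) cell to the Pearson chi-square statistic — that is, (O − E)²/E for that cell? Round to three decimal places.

2.511

Row total (Ignored) = 218; column total (Variant B) = 239; N = 495.
Expected count E = 218 × 239 / 495 = 105.2566.
Contribution = (O − E)²/E = (89 − 105.2566)² / 105.2566 = 2.511.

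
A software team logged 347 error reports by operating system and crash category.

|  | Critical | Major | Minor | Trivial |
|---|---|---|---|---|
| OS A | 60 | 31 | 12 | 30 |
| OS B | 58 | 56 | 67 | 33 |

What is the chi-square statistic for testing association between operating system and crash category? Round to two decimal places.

Row totals: 133, 214. Column totals: 118, 87, 79, 63. Grand total N = 347.
Expected counts (row total × column total / N):
  OS A, Critical: 133×118/347 = 45.228
  OS A, Major: 133×87/347 = 33.346
  OS A, Minor: 133×79/347 = 30.280
  OS A, Trivial: 133×63/347 = 24.147
  OS B, Critical: 214×118/347 = 72.772
  OS B, Major: 214×87/347 = 53.654
  OS B, Minor: 214×79/347 = 48.720
  OS B, Trivial: 214×63/347 = 38.853
Contributions (O − E)²/E:
  (60 − 45.228)²/45.228 = 4.8247
  (31 − 33.346)²/33.346 = 0.1650
  (12 − 30.280)²/30.280 = 11.0356
  (30 − 24.147)²/24.147 = 1.4187
  (58 − 72.772)²/72.772 = 2.9986
  (56 − 53.654)²/53.654 = 0.1026
  (67 − 48.720)²/48.720 = 6.8588
  (33 − 38.853)²/38.853 = 0.8817
χ² = 4.8247 + 0.1650 + 11.0356 + 1.4187 + 2.9986 + 0.1026 + 6.8588 + 0.8817 = 28.29

28.29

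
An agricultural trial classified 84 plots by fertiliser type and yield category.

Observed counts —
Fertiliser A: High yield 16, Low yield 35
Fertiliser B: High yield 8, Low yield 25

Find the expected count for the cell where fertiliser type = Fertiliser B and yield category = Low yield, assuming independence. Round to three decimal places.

Row total (Fertiliser B) = 33; column total (Low yield) = 60; grand total N = 84.
Expected count = (row total × column total) / N = 33 × 60 / 84 = 23.571.

23.571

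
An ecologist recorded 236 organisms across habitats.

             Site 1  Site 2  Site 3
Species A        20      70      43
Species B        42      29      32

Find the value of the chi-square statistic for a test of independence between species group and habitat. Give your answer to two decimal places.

22.96

Row totals: 133, 103. Column totals: 62, 99, 75. Grand total N = 236.
Expected counts (row total × column total / N):
  Species A, Site 1: 133×62/236 = 34.941
  Species A, Site 2: 133×99/236 = 55.792
  Species A, Site 3: 133×75/236 = 42.267
  Species B, Site 1: 103×62/236 = 27.059
  Species B, Site 2: 103×99/236 = 43.208
  Species B, Site 3: 103×75/236 = 32.733
Contributions (O − E)²/E:
  (20 − 34.941)²/34.941 = 6.3889
  (70 − 55.792)²/55.792 = 3.6182
  (43 − 42.267)²/42.267 = 0.0127
  (42 − 27.059)²/27.059 = 8.2499
  (29 − 43.208)²/43.208 = 4.6720
  (32 − 32.733)²/32.733 = 0.0164
χ² = 6.3889 + 3.6182 + 0.0127 + 8.2499 + 4.6720 + 0.0164 = 22.96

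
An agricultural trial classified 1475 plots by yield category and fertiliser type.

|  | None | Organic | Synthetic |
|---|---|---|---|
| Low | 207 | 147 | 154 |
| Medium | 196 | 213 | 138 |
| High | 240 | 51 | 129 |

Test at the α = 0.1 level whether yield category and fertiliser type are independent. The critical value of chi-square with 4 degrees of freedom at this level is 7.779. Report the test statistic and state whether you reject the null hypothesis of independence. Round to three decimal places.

Row totals: 508, 547, 420. Column totals: 643, 411, 421. Grand total N = 1475.
Expected counts (row total × column total / N):
  Low, None: 508×643/1475 = 221.4536
  Low, Organic: 508×411/1475 = 141.5512
  Low, Synthetic: 508×421/1475 = 144.9953
  Medium, None: 547×643/1475 = 238.4549
  Medium, Organic: 547×411/1475 = 152.4183
  Medium, Synthetic: 547×421/1475 = 156.1268
  High, None: 420×643/1475 = 183.0915
  High, Organic: 420×411/1475 = 117.0305
  High, Synthetic: 420×421/1475 = 119.8780
Contributions (O − E)²/E:
  (207 − 221.4536)²/221.4536 = 0.9433
  (147 − 141.5512)²/141.5512 = 0.2097
  (154 − 144.9953)²/144.9953 = 0.5592
  (196 − 238.4549)²/238.4549 = 7.5587
  (213 − 152.4183)²/152.4183 = 24.0794
  (138 − 156.1268)²/156.1268 = 2.1046
  (240 − 183.0915)²/183.0915 = 17.6883
  (51 − 117.0305)²/117.0305 = 37.2555
  (129 − 119.8780)²/119.8780 = 0.6941
χ² = 0.9433 + 0.2097 + 0.5592 + 7.5587 + 24.0794 + 2.1046 + 17.6883 + 37.2555 + 0.6941 = 91.093
df = (3−1)(3−1) = 4. Since 91.093 > 7.779, reject the null hypothesis of independence at α = 0.1.

91.093; reject H₀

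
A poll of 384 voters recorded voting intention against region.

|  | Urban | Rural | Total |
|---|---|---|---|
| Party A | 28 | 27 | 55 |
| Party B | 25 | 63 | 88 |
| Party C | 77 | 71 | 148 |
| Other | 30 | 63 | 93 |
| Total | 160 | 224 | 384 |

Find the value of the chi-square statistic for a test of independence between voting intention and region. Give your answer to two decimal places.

18.22

Grand total N = 384.
Expected counts (row total × column total / N):
  Party A, Urban: 55×160/384 = 22.917
  Party A, Rural: 55×224/384 = 32.083
  Party B, Urban: 88×160/384 = 36.667
  Party B, Rural: 88×224/384 = 51.333
  Party C, Urban: 148×160/384 = 61.667
  Party C, Rural: 148×224/384 = 86.333
  Other, Urban: 93×160/384 = 38.750
  Other, Rural: 93×224/384 = 54.250
Contributions (O − E)²/E:
  (28 − 22.917)²/22.917 = 1.1274
  (27 − 32.083)²/32.083 = 0.8053
  (25 − 36.667)²/36.667 = 3.7123
  (63 − 51.333)²/51.333 = 2.6517
  (77 − 61.667)²/61.667 = 3.8124
  (71 − 86.333)²/86.333 = 2.7232
  (30 − 38.750)²/38.750 = 1.9758
  (63 − 54.250)²/54.250 = 1.4113
χ² = 1.1274 + 0.8053 + 3.7123 + 2.6517 + 3.8124 + 2.7232 + 1.9758 + 1.4113 = 18.22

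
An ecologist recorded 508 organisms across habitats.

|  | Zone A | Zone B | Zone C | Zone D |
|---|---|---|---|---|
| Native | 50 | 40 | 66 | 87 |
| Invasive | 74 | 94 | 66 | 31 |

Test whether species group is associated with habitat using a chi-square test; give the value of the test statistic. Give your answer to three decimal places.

Row totals: 243, 265. Column totals: 124, 134, 132, 118. Grand total N = 508.
Expected counts (row total × column total / N):
  Native, Zone A: 243×124/508 = 59.3150
  Native, Zone B: 243×134/508 = 64.0984
  Native, Zone C: 243×132/508 = 63.1417
  Native, Zone D: 243×118/508 = 56.4449
  Invasive, Zone A: 265×124/508 = 64.6850
  Invasive, Zone B: 265×134/508 = 69.9016
  Invasive, Zone C: 265×132/508 = 68.8583
  Invasive, Zone D: 265×118/508 = 61.5551
Contributions (O − E)²/E:
  (50 − 59.3150)²/59.3150 = 1.4629
  (40 − 64.0984)²/64.0984 = 9.0600
  (66 − 63.1417)²/63.1417 = 0.1294
  (87 − 56.4449)²/56.4449 = 16.5403
  (74 − 64.6850)²/64.6850 = 1.3414
  (94 − 69.9016)²/69.9016 = 8.3079
  (66 − 68.8583)²/68.8583 = 0.1186
  (31 − 61.5551)²/61.5551 = 15.1671
χ² = 1.4629 + 9.0600 + 0.1294 + 16.5403 + 1.3414 + 8.3079 + 0.1186 + 15.1671 = 52.128

52.128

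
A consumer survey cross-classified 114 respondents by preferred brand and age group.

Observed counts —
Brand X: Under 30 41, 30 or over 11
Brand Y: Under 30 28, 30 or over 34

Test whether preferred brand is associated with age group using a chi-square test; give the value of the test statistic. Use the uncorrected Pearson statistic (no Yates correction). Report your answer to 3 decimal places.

Row totals: 52, 62. Column totals: 69, 45. Grand total N = 114.
Expected counts (row total × column total / N):
  Brand X, Under 30: 52×69/114 = 31.4737
  Brand X, 30 or over: 52×45/114 = 20.5263
  Brand Y, Under 30: 62×69/114 = 37.5263
  Brand Y, 30 or over: 62×45/114 = 24.4737
Contributions (O − E)²/E:
  (41 − 31.4737)²/31.4737 = 2.8834
  (11 − 20.5263)²/20.5263 = 4.4212
  (28 − 37.5263)²/37.5263 = 2.4183
  (34 − 24.4737)²/24.4737 = 3.7081
χ² = 2.8834 + 4.4212 + 2.4183 + 3.7081 = 13.431

13.431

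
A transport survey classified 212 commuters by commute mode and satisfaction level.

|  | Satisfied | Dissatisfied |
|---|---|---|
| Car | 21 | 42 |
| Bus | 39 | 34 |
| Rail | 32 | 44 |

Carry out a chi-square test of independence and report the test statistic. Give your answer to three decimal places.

5.637

Row totals: 63, 73, 76. Column totals: 92, 120. Grand total N = 212.
Expected counts (row total × column total / N):
  Car, Satisfied: 63×92/212 = 27.3396
  Car, Dissatisfied: 63×120/212 = 35.6604
  Bus, Satisfied: 73×92/212 = 31.6792
  Bus, Dissatisfied: 73×120/212 = 41.3208
  Rail, Satisfied: 76×92/212 = 32.9811
  Rail, Dissatisfied: 76×120/212 = 43.0189
Contributions (O − E)²/E:
  (21 − 27.3396)²/27.3396 = 1.4700
  (42 − 35.6604)²/35.6604 = 1.1270
  (39 − 31.6792)²/31.6792 = 1.6918
  (34 − 41.3208)²/41.3208 = 1.2970
  (32 − 32.9811)²/32.9811 = 0.0292
  (44 − 43.0189)²/43.0189 = 0.0224
χ² = 1.4700 + 1.1270 + 1.6918 + 1.2970 + 0.0292 + 0.0224 = 5.637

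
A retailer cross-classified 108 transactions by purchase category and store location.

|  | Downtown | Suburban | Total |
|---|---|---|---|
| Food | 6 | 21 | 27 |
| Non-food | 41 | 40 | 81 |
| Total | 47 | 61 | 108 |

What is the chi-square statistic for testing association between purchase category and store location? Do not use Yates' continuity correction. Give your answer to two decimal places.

6.64

Grand total N = 108.
Expected counts (row total × column total / N):
  Food, Downtown: 27×47/108 = 11.750
  Food, Suburban: 27×61/108 = 15.250
  Non-food, Downtown: 81×47/108 = 35.250
  Non-food, Suburban: 81×61/108 = 45.750
Contributions (O − E)²/E:
  (6 − 11.750)²/11.750 = 2.8138
  (21 − 15.250)²/15.250 = 2.1680
  (41 − 35.250)²/35.250 = 0.9379
  (40 − 45.750)²/45.750 = 0.7227
χ² = 2.8138 + 2.1680 + 0.9379 + 0.7227 = 6.64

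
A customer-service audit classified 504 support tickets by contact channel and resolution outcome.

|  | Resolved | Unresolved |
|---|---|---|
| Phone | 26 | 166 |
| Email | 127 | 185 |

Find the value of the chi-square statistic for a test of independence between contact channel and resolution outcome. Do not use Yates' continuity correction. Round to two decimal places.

41.48

Row totals: 192, 312. Column totals: 153, 351. Grand total N = 504.
Expected counts (row total × column total / N):
  Phone, Resolved: 192×153/504 = 58.286
  Phone, Unresolved: 192×351/504 = 133.714
  Email, Resolved: 312×153/504 = 94.714
  Email, Unresolved: 312×351/504 = 217.286
Contributions (O − E)²/E:
  (26 − 58.286)²/58.286 = 17.8840
  (166 − 133.714)²/133.714 = 7.7956
  (127 − 94.714)²/94.714 = 11.0056
  (185 − 217.286)²/217.286 = 4.7973
χ² = 17.8840 + 7.7956 + 11.0056 + 4.7973 = 41.48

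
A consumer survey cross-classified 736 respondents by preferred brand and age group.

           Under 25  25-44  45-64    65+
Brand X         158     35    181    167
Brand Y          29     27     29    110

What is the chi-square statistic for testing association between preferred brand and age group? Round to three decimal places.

63.045

Row totals: 541, 195. Column totals: 187, 62, 210, 277. Grand total N = 736.
Expected counts (row total × column total / N):
  Brand X, Under 25: 541×187/736 = 137.4552
  Brand X, 25-44: 541×62/736 = 45.5734
  Brand X, 45-64: 541×210/736 = 154.3614
  Brand X, 65+: 541×277/736 = 203.6101
  Brand Y, Under 25: 195×187/736 = 49.5448
  Brand Y, 25-44: 195×62/736 = 16.4266
  Brand Y, 45-64: 195×210/736 = 55.6386
  Brand Y, 65+: 195×277/736 = 73.3899
Contributions (O − E)²/E:
  (158 − 137.4552)²/137.4552 = 3.0707
  (35 − 45.5734)²/45.5734 = 2.4531
  (181 − 154.3614)²/154.3614 = 4.5971
  (167 − 203.6101)²/203.6101 = 6.5827
  (29 − 49.5448)²/49.5448 = 8.5193
  (27 − 16.4266)²/16.4266 = 6.8058
  (29 − 55.6386)²/55.6386 = 12.7540
  (110 − 73.3899)²/73.3899 = 18.2627
χ² = 3.0707 + 2.4531 + 4.5971 + 6.5827 + 8.5193 + 6.8058 + 12.7540 + 18.2627 = 63.045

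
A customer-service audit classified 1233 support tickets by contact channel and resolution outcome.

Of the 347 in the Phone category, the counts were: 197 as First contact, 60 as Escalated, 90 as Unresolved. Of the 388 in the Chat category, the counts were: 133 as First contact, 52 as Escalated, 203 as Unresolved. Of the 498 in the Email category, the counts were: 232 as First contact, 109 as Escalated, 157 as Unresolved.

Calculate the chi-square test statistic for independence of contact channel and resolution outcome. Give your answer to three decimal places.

Row totals: 347, 388, 498. Column totals: 562, 221, 450. Grand total N = 1233.
Expected counts (row total × column total / N):
  Phone, First contact: 347×562/1233 = 158.16221
  Phone, Escalated: 347×221/1233 = 62.19546
  Phone, Unresolved: 347×450/1233 = 126.64234
  Chat, First contact: 388×562/1233 = 176.84996
  Chat, Escalated: 388×221/1233 = 69.54420
  Chat, Unresolved: 388×450/1233 = 141.60584
  Email, First contact: 498×562/1233 = 226.98783
  Email, Escalated: 498×221/1233 = 89.26034
  Email, Unresolved: 498×450/1233 = 181.75182
Contributions (O − E)²/E:
  (197 − 158.16221)²/158.16221 = 9.5369
  (60 − 62.19546)²/62.19546 = 0.0775
  (90 − 126.64234)²/126.64234 = 10.6020
  (133 − 176.84996)²/176.84996 = 10.8726
  (52 − 69.54420)²/69.54420 = 4.4259
  (203 − 141.60584)²/141.60584 = 26.6178
  (232 − 226.98783)²/226.98783 = 0.1107
  (109 − 89.26034)²/89.26034 = 4.3654
  (157 − 181.75182)²/181.75182 = 3.3708
χ² = 9.5369 + 0.0775 + 10.6020 + 10.8726 + 4.4259 + 26.6178 + 0.1107 + 4.3654 + 3.3708 = 69.980

69.980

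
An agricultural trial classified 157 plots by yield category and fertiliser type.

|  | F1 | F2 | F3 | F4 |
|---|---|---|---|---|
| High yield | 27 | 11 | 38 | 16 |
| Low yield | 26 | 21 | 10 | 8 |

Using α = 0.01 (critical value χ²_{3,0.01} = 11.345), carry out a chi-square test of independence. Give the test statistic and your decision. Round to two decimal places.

Row totals: 92, 65. Column totals: 53, 32, 48, 24. Grand total N = 157.
Expected counts (row total × column total / N):
  High yield, F1: 92×53/157 = 31.0573
  High yield, F2: 92×32/157 = 18.7516
  High yield, F3: 92×48/157 = 28.1274
  High yield, F4: 92×24/157 = 14.0637
  Low yield, F1: 65×53/157 = 21.9427
  Low yield, F2: 65×32/157 = 13.2484
  Low yield, F3: 65×48/157 = 19.8726
  Low yield, F4: 65×24/157 = 9.9363
Contributions (O − E)²/E:
  (27 − 31.0573)²/31.0573 = 0.5300
  (11 − 18.7516)²/18.7516 = 3.2044
  (38 − 28.1274)²/28.1274 = 3.4652
  (16 − 14.0637)²/14.0637 = 0.2666
  (26 − 21.9427)²/21.9427 = 0.7502
  (21 − 13.2484)²/13.2484 = 4.5354
  (10 − 19.8726)²/19.8726 = 4.9047
  (8 − 9.9363)²/9.9363 = 0.3773
χ² = 0.5300 + 3.2044 + 3.4652 + 0.2666 + 0.7502 + 4.5354 + 4.9047 + 0.3773 = 18.03
df = (2−1)(4−1) = 3. Since 18.03 > 11.345, reject the null hypothesis of independence at α = 0.01.

18.03; reject H₀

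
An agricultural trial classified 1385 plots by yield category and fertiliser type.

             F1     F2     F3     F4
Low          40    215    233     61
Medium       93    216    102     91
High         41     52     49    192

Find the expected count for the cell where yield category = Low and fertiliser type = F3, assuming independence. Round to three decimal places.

152.214

Row total (Low) = 549; column total (F3) = 384; grand total N = 1385.
Expected count = (row total × column total) / N = 549 × 384 / 1385 = 152.214.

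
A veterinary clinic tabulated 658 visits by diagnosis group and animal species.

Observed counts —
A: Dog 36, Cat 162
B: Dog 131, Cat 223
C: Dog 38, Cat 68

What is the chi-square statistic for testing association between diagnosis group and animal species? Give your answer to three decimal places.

22.275

Row totals: 198, 354, 106. Column totals: 205, 453. Grand total N = 658.
Expected counts (row total × column total / N):
  A, Dog: 198×205/658 = 61.6869
  A, Cat: 198×453/658 = 136.3131
  B, Dog: 354×205/658 = 110.2888
  B, Cat: 354×453/658 = 243.7112
  C, Dog: 106×205/658 = 33.0243
  C, Cat: 106×453/658 = 72.9757
Contributions (O − E)²/E:
  (36 − 61.6869)²/61.6869 = 10.6962
  (162 − 136.3131)²/136.3131 = 4.8405
  (131 − 110.2888)²/110.2888 = 3.8894
  (223 − 243.7112)²/243.7112 = 1.7601
  (38 − 33.0243)²/33.0243 = 0.7497
  (68 − 72.9757)²/72.9757 = 0.3393
χ² = 10.6962 + 4.8405 + 3.8894 + 1.7601 + 0.7497 + 0.3393 = 22.275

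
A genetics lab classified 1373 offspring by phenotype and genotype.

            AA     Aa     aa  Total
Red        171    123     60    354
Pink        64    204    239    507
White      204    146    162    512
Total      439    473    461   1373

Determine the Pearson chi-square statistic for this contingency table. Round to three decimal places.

Grand total N = 1373.
Expected counts (row total × column total / N):
  Red, AA: 354×439/1373 = 113.1872
  Red, Aa: 354×473/1373 = 121.9534
  Red, aa: 354×461/1373 = 118.8594
  Pink, AA: 507×439/1373 = 162.1071
  Pink, Aa: 507×473/1373 = 174.6621
  Pink, aa: 507×461/1373 = 170.2309
  White, AA: 512×439/1373 = 163.7058
  White, Aa: 512×473/1373 = 176.3846
  White, aa: 512×461/1373 = 171.9097
Contributions (O − E)²/E:
  (171 − 113.1872)²/113.1872 = 29.5291
  (123 − 121.9534)²/121.9534 = 0.0090
  (60 − 118.8594)²/118.8594 = 29.1473
  (64 − 162.1071)²/162.1071 = 59.3743
  (204 − 174.6621)²/174.6621 = 4.9279
  (239 − 170.2309)²/170.2309 = 27.7810
  (204 − 163.7058)²/163.7058 = 9.9179
  (146 − 176.3846)²/176.3846 = 5.2342
  (162 − 171.9097)²/171.9097 = 0.5712
χ² = 29.5291 + 0.0090 + 29.1473 + 59.3743 + 4.9279 + 27.7810 + 9.9179 + 5.2342 + 0.5712 = 166.492

166.492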